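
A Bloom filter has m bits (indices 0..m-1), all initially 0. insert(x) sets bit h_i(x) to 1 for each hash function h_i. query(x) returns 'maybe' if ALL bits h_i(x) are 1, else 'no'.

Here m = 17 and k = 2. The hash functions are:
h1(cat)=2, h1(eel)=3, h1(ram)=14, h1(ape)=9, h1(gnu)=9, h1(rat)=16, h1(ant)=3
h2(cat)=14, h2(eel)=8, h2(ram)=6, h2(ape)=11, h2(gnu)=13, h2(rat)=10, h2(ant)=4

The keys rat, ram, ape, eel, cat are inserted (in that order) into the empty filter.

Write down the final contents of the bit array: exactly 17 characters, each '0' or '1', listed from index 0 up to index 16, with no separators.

Answer: 00110010111100101

Derivation:
Start: bits=00000000000000000
After insert 'rat': sets bits 10 16 -> bits=00000000001000001
After insert 'ram': sets bits 6 14 -> bits=00000010001000101
After insert 'ape': sets bits 9 11 -> bits=00000010011100101
After insert 'eel': sets bits 3 8 -> bits=00010010111100101
After insert 'cat': sets bits 2 14 -> bits=00110010111100101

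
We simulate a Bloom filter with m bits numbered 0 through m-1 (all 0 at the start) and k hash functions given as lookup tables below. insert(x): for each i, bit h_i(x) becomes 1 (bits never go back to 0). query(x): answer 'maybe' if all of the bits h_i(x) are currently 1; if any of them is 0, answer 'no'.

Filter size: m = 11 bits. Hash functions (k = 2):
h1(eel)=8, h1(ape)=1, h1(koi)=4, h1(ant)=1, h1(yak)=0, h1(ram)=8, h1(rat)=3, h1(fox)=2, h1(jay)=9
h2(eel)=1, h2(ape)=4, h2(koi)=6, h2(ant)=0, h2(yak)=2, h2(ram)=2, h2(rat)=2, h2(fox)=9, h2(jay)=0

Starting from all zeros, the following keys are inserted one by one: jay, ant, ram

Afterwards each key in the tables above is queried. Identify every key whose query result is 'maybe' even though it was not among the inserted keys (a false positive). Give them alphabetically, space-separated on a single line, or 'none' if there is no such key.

Start: bits=00000000000
After insert 'jay': sets bits 0 9 -> bits=10000000010
After insert 'ant': sets bits 0 1 -> bits=11000000010
After insert 'ram': sets bits 2 8 -> bits=11100000110
Not inserted: ape eel fox koi rat yak — query each against bits=11100000110:
query ape: checks bit1=1, bit4=0 (has a 0) -> no => not a false positive
query eel: checks bit1=1, bit8=1 (all 1) -> maybe => FALSE POSITIVE
query fox: checks bit2=1, bit9=1 (all 1) -> maybe => FALSE POSITIVE
query koi: checks bit4=0, bit6=0 (has a 0) -> no => not a false positive
query rat: checks bit2=1, bit3=0 (has a 0) -> no => not a false positive
query yak: checks bit0=1, bit2=1 (all 1) -> maybe => FALSE POSITIVE
False positives (alphabetical): eel fox yak

Answer: eel fox yak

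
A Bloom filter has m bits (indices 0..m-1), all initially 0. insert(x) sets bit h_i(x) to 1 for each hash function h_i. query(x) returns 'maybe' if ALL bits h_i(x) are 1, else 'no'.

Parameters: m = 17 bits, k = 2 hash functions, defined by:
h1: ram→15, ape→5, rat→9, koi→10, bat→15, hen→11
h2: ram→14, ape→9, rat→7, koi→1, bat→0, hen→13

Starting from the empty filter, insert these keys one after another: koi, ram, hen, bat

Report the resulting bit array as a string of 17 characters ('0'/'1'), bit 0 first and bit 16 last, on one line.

Answer: 11000000001101110

Derivation:
Start: bits=00000000000000000
After insert 'koi': sets bits 1 10 -> bits=01000000001000000
After insert 'ram': sets bits 14 15 -> bits=01000000001000110
After insert 'hen': sets bits 11 13 -> bits=01000000001101110
After insert 'bat': sets bits 0 15 -> bits=11000000001101110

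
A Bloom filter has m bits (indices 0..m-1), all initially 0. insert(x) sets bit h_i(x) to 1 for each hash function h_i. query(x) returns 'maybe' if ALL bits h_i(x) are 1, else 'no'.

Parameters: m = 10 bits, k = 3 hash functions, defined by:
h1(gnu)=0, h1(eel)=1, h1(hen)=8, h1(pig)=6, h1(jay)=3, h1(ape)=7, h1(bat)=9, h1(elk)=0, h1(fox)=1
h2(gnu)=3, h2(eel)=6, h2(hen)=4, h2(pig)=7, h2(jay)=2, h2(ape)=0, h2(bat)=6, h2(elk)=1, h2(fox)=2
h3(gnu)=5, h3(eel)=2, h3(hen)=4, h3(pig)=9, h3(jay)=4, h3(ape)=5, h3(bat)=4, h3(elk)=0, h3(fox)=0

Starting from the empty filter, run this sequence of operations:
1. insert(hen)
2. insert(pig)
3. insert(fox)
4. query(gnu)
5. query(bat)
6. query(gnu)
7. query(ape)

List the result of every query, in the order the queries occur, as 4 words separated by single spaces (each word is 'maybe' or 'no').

Start: bits=0000000000
Op 1: insert hen -> sets bits 4 8 -> bits=0000100010
Op 2: insert pig -> sets bits 6 7 9 -> bits=0000101111
Op 3: insert fox -> sets bits 0 1 2 -> bits=1110101111
Op 4: query gnu -> checks bit0=1, bit3=0, bit5=0 (has a 0) -> no
Op 5: query bat -> checks bit4=1, bit6=1, bit9=1 (all 1) -> maybe
Op 6: query gnu -> checks bit0=1, bit3=0, bit5=0 (has a 0) -> no
Op 7: query ape -> checks bit0=1, bit5=0, bit7=1 (has a 0) -> no
Query results in order: no maybe no no

Answer: no maybe no no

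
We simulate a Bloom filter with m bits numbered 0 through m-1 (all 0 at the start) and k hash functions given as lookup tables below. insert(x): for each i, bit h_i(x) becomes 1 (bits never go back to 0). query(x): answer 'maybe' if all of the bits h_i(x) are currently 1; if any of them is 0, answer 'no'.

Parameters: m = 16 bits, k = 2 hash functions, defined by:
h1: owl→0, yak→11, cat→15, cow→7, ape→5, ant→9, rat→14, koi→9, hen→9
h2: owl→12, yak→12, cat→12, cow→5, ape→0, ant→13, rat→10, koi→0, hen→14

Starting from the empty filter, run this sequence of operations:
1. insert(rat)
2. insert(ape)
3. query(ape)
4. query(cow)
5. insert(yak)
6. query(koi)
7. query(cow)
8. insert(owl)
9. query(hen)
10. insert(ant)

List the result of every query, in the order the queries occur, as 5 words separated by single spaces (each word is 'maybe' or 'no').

Start: bits=0000000000000000
Op 1: insert rat -> sets bits 10 14 -> bits=0000000000100010
Op 2: insert ape -> sets bits 0 5 -> bits=1000010000100010
Op 3: query ape -> checks bit0=1, bit5=1 (all 1) -> maybe
Op 4: query cow -> checks bit5=1, bit7=0 (has a 0) -> no
Op 5: insert yak -> sets bits 11 12 -> bits=1000010000111010
Op 6: query koi -> checks bit0=1, bit9=0 (has a 0) -> no
Op 7: query cow -> checks bit5=1, bit7=0 (has a 0) -> no
Op 8: insert owl -> sets bits 0 12 -> bits=1000010000111010
Op 9: query hen -> checks bit9=0, bit14=1 (has a 0) -> no
Op 10: insert ant -> sets bits 9 13 -> bits=1000010001111110
Query results in order: maybe no no no no

Answer: maybe no no no no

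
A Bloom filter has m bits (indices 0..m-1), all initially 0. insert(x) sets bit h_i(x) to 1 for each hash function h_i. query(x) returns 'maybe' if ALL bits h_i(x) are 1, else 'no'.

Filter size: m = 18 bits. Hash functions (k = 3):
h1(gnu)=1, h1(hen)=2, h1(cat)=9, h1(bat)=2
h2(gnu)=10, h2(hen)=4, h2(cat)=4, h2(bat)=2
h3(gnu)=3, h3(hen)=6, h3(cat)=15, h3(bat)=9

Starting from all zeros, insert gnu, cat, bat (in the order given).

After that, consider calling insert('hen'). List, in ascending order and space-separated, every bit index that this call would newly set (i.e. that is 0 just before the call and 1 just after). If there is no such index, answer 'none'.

Start: bits=000000000000000000
After insert 'gnu': sets bits 1 3 10 -> bits=010100000010000000
After insert 'cat': sets bits 4 9 15 -> bits=010110000110000100
After insert 'bat': sets bits 2 9 -> bits=011110000110000100
insert 'hen' would touch bits 2 4 6; currently bit2=1, bit4=1, bit6=0
Bits that are 0 among those (would change 0->1): 6

Answer: 6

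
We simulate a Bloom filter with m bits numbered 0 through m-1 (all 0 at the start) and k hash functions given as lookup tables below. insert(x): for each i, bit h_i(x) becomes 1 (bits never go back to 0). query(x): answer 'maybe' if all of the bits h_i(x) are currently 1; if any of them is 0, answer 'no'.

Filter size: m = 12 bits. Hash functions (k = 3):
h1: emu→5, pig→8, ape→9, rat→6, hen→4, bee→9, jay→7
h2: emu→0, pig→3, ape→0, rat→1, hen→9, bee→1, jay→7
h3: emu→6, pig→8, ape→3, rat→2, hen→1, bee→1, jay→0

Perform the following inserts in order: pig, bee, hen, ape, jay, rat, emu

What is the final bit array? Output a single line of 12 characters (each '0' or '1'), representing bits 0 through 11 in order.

Answer: 111111111100

Derivation:
Start: bits=000000000000
After insert 'pig': sets bits 3 8 -> bits=000100001000
After insert 'bee': sets bits 1 9 -> bits=010100001100
After insert 'hen': sets bits 1 4 9 -> bits=010110001100
After insert 'ape': sets bits 0 3 9 -> bits=110110001100
After insert 'jay': sets bits 0 7 -> bits=110110011100
After insert 'rat': sets bits 1 2 6 -> bits=111110111100
After insert 'emu': sets bits 0 5 6 -> bits=111111111100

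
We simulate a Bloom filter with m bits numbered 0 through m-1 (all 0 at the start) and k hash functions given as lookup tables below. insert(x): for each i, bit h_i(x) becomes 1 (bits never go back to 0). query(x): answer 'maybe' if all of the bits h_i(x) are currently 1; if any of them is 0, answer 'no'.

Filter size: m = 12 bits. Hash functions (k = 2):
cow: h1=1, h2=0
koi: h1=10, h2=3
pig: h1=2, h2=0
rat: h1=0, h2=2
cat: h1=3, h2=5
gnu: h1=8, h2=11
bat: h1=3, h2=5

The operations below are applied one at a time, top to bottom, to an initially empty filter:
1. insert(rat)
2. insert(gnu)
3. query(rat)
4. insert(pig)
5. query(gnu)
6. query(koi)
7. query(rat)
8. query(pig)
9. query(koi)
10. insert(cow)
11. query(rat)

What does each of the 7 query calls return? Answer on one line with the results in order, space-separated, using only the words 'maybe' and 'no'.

Answer: maybe maybe no maybe maybe no maybe

Derivation:
Start: bits=000000000000
Op 1: insert rat -> sets bits 0 2 -> bits=101000000000
Op 2: insert gnu -> sets bits 8 11 -> bits=101000001001
Op 3: query rat -> checks bit0=1, bit2=1 (all 1) -> maybe
Op 4: insert pig -> sets bits 0 2 -> bits=101000001001
Op 5: query gnu -> checks bit8=1, bit11=1 (all 1) -> maybe
Op 6: query koi -> checks bit3=0, bit10=0 (has a 0) -> no
Op 7: query rat -> checks bit0=1, bit2=1 (all 1) -> maybe
Op 8: query pig -> checks bit0=1, bit2=1 (all 1) -> maybe
Op 9: query koi -> checks bit3=0, bit10=0 (has a 0) -> no
Op 10: insert cow -> sets bits 0 1 -> bits=111000001001
Op 11: query rat -> checks bit0=1, bit2=1 (all 1) -> maybe
Query results in order: maybe maybe no maybe maybe no maybe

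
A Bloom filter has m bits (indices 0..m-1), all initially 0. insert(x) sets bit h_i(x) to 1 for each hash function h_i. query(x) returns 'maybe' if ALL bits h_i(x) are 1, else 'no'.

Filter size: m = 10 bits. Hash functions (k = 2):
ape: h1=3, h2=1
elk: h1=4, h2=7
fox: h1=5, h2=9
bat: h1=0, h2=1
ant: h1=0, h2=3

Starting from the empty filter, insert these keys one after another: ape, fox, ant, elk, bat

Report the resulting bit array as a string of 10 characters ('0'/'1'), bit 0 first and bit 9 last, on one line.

Answer: 1101110101

Derivation:
Start: bits=0000000000
After insert 'ape': sets bits 1 3 -> bits=0101000000
After insert 'fox': sets bits 5 9 -> bits=0101010001
After insert 'ant': sets bits 0 3 -> bits=1101010001
After insert 'elk': sets bits 4 7 -> bits=1101110101
After insert 'bat': sets bits 0 1 -> bits=1101110101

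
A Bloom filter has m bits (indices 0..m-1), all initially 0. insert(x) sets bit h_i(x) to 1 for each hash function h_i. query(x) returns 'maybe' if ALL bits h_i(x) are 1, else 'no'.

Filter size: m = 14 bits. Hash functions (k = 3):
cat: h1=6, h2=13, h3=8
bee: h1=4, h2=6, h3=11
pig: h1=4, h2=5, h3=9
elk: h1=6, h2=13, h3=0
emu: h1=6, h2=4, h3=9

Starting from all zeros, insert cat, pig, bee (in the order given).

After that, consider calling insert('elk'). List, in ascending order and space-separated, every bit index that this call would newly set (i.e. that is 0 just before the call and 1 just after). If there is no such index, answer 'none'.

Start: bits=00000000000000
After insert 'cat': sets bits 6 8 13 -> bits=00000010100001
After insert 'pig': sets bits 4 5 9 -> bits=00001110110001
After insert 'bee': sets bits 4 6 11 -> bits=00001110110101
insert 'elk' would touch bits 0 6 13; currently bit0=0, bit6=1, bit13=1
Bits that are 0 among those (would change 0->1): 0

Answer: 0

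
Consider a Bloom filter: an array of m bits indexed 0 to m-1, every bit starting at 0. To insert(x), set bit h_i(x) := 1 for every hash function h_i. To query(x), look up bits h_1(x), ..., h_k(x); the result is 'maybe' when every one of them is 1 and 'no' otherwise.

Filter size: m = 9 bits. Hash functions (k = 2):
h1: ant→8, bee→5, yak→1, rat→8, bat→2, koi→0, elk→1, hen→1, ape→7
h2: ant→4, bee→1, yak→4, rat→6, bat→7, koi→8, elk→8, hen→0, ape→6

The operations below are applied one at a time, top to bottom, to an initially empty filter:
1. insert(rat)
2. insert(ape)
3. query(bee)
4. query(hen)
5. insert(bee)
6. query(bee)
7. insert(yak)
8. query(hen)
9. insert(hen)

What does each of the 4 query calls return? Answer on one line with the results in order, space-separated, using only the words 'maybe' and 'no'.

Start: bits=000000000
Op 1: insert rat -> sets bits 6 8 -> bits=000000101
Op 2: insert ape -> sets bits 6 7 -> bits=000000111
Op 3: query bee -> checks bit1=0, bit5=0 (has a 0) -> no
Op 4: query hen -> checks bit0=0, bit1=0 (has a 0) -> no
Op 5: insert bee -> sets bits 1 5 -> bits=010001111
Op 6: query bee -> checks bit1=1, bit5=1 (all 1) -> maybe
Op 7: insert yak -> sets bits 1 4 -> bits=010011111
Op 8: query hen -> checks bit0=0, bit1=1 (has a 0) -> no
Op 9: insert hen -> sets bits 0 1 -> bits=110011111
Query results in order: no no maybe no

Answer: no no maybe no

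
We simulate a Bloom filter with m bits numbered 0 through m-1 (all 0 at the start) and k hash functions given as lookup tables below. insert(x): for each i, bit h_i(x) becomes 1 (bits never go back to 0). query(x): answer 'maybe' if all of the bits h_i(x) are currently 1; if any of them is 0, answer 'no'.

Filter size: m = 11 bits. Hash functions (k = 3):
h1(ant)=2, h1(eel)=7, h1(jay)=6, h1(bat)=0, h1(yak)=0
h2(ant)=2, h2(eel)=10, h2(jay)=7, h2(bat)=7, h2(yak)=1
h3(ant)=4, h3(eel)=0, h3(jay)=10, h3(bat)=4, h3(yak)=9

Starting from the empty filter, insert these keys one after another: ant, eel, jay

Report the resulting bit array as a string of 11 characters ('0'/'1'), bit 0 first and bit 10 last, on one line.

Start: bits=00000000000
After insert 'ant': sets bits 2 4 -> bits=00101000000
After insert 'eel': sets bits 0 7 10 -> bits=10101001001
After insert 'jay': sets bits 6 7 10 -> bits=10101011001

Answer: 10101011001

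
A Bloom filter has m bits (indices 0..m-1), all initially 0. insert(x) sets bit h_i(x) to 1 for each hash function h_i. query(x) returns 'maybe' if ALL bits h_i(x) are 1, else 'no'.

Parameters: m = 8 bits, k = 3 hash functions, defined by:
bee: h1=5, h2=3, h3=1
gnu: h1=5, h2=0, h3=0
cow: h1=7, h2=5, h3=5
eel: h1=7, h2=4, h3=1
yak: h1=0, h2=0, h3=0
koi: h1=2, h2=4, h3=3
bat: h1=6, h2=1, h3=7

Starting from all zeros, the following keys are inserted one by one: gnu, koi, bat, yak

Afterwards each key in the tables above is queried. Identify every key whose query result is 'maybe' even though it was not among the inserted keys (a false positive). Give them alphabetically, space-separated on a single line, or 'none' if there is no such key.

Start: bits=00000000
After insert 'gnu': sets bits 0 5 -> bits=10000100
After insert 'koi': sets bits 2 3 4 -> bits=10111100
After insert 'bat': sets bits 1 6 7 -> bits=11111111
After insert 'yak': sets bits 0 -> bits=11111111
Not inserted: bee cow eel — query each against bits=11111111:
query bee: checks bit1=1, bit3=1, bit5=1 (all 1) -> maybe => FALSE POSITIVE
query cow: checks bit5=1, bit7=1 (all 1) -> maybe => FALSE POSITIVE
query eel: checks bit1=1, bit4=1, bit7=1 (all 1) -> maybe => FALSE POSITIVE
False positives (alphabetical): bee cow eel

Answer: bee cow eel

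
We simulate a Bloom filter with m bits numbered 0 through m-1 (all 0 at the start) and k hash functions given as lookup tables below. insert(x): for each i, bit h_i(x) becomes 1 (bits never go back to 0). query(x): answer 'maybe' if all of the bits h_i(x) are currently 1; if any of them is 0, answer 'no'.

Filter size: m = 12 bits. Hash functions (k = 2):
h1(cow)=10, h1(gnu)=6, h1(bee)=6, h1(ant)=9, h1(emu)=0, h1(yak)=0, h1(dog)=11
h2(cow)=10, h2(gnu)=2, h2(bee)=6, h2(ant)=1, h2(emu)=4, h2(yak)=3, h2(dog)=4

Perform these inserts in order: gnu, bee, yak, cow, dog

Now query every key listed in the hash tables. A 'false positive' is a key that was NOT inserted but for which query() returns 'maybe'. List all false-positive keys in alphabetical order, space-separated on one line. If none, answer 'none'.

Answer: emu

Derivation:
Start: bits=000000000000
After insert 'gnu': sets bits 2 6 -> bits=001000100000
After insert 'bee': sets bits 6 -> bits=001000100000
After insert 'yak': sets bits 0 3 -> bits=101100100000
After insert 'cow': sets bits 10 -> bits=101100100010
After insert 'dog': sets bits 4 11 -> bits=101110100011
Not inserted: ant emu — query each against bits=101110100011:
query ant: checks bit1=0, bit9=0 (has a 0) -> no => not a false positive
query emu: checks bit0=1, bit4=1 (all 1) -> maybe => FALSE POSITIVE
False positives (alphabetical): emu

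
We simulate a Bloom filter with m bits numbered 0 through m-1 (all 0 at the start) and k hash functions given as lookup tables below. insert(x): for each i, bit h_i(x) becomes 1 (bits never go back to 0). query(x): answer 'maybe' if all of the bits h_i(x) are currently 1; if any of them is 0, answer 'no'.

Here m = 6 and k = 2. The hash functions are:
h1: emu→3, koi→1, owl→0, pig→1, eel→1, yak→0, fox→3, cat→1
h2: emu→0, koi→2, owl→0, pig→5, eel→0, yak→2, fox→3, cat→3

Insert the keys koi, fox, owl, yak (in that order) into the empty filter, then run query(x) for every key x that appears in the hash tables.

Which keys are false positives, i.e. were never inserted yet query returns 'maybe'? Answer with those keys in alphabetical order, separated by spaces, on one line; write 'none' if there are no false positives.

Start: bits=000000
After insert 'koi': sets bits 1 2 -> bits=011000
After insert 'fox': sets bits 3 -> bits=011100
After insert 'owl': sets bits 0 -> bits=111100
After insert 'yak': sets bits 0 2 -> bits=111100
Not inserted: cat eel emu pig — query each against bits=111100:
query cat: checks bit1=1, bit3=1 (all 1) -> maybe => FALSE POSITIVE
query eel: checks bit0=1, bit1=1 (all 1) -> maybe => FALSE POSITIVE
query emu: checks bit0=1, bit3=1 (all 1) -> maybe => FALSE POSITIVE
query pig: checks bit1=1, bit5=0 (has a 0) -> no => not a false positive
False positives (alphabetical): cat eel emu

Answer: cat eel emu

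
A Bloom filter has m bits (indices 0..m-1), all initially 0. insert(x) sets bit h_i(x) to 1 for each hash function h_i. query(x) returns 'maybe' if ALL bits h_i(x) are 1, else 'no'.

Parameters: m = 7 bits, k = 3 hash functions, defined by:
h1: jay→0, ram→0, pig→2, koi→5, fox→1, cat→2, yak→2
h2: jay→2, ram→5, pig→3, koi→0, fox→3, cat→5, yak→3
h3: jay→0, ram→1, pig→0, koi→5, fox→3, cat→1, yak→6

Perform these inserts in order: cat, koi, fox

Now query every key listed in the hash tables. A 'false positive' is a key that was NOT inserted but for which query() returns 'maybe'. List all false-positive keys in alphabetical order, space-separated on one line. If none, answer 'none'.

Answer: jay pig ram

Derivation:
Start: bits=0000000
After insert 'cat': sets bits 1 2 5 -> bits=0110010
After insert 'koi': sets bits 0 5 -> bits=1110010
After insert 'fox': sets bits 1 3 -> bits=1111010
Not inserted: jay pig ram yak — query each against bits=1111010:
query jay: checks bit0=1, bit2=1 (all 1) -> maybe => FALSE POSITIVE
query pig: checks bit0=1, bit2=1, bit3=1 (all 1) -> maybe => FALSE POSITIVE
query ram: checks bit0=1, bit1=1, bit5=1 (all 1) -> maybe => FALSE POSITIVE
query yak: checks bit2=1, bit3=1, bit6=0 (has a 0) -> no => not a false positive
False positives (alphabetical): jay pig ram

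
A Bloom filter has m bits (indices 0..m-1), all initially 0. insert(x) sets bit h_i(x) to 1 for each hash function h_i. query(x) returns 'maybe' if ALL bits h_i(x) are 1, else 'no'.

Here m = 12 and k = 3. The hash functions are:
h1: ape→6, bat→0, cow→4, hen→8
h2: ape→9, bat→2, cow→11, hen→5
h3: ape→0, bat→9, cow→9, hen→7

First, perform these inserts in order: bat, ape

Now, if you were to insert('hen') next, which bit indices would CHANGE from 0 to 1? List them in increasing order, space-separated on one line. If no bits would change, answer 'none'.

Answer: 5 7 8

Derivation:
Start: bits=000000000000
After insert 'bat': sets bits 0 2 9 -> bits=101000000100
After insert 'ape': sets bits 0 6 9 -> bits=101000100100
insert 'hen' would touch bits 5 7 8; currently bit5=0, bit7=0, bit8=0
Bits that are 0 among those (would change 0->1): 5 7 8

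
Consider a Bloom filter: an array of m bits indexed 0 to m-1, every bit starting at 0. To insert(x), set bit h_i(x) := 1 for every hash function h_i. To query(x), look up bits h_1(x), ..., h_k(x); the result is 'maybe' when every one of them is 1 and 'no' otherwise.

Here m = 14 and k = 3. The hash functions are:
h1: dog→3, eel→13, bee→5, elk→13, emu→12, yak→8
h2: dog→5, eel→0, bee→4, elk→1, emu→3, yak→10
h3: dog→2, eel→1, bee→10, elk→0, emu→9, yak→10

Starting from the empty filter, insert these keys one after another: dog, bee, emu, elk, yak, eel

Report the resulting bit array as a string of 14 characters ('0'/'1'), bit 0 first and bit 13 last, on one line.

Start: bits=00000000000000
After insert 'dog': sets bits 2 3 5 -> bits=00110100000000
After insert 'bee': sets bits 4 5 10 -> bits=00111100001000
After insert 'emu': sets bits 3 9 12 -> bits=00111100011010
After insert 'elk': sets bits 0 1 13 -> bits=11111100011011
After insert 'yak': sets bits 8 10 -> bits=11111100111011
After insert 'eel': sets bits 0 1 13 -> bits=11111100111011

Answer: 11111100111011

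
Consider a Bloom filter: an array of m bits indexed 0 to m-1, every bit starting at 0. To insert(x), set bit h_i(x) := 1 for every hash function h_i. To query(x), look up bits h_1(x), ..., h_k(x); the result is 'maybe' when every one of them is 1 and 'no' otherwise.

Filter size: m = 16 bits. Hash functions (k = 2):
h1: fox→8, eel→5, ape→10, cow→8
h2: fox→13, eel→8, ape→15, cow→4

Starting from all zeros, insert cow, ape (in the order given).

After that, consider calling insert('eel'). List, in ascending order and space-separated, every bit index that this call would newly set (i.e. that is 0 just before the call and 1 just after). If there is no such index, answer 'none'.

Answer: 5

Derivation:
Start: bits=0000000000000000
After insert 'cow': sets bits 4 8 -> bits=0000100010000000
After insert 'ape': sets bits 10 15 -> bits=0000100010100001
insert 'eel' would touch bits 5 8; currently bit5=0, bit8=1
Bits that are 0 among those (would change 0->1): 5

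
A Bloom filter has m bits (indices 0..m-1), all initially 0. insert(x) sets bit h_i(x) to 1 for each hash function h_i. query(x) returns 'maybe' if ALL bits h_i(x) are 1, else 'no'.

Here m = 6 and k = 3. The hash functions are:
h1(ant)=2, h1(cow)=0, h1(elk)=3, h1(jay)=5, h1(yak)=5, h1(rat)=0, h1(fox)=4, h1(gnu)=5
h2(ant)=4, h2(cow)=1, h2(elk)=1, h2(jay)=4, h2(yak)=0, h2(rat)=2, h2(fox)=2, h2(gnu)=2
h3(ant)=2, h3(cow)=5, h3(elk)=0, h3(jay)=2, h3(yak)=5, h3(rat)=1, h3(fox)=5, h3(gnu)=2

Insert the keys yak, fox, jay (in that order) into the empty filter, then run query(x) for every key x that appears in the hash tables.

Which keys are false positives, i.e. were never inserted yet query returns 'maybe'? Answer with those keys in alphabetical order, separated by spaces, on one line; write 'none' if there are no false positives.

Start: bits=000000
After insert 'yak': sets bits 0 5 -> bits=100001
After insert 'fox': sets bits 2 4 5 -> bits=101011
After insert 'jay': sets bits 2 4 5 -> bits=101011
Not inserted: ant cow elk gnu rat — query each against bits=101011:
query ant: checks bit2=1, bit4=1 (all 1) -> maybe => FALSE POSITIVE
query cow: checks bit0=1, bit1=0, bit5=1 (has a 0) -> no => not a false positive
query elk: checks bit0=1, bit1=0, bit3=0 (has a 0) -> no => not a false positive
query gnu: checks bit2=1, bit5=1 (all 1) -> maybe => FALSE POSITIVE
query rat: checks bit0=1, bit1=0, bit2=1 (has a 0) -> no => not a false positive
False positives (alphabetical): ant gnu

Answer: ant gnu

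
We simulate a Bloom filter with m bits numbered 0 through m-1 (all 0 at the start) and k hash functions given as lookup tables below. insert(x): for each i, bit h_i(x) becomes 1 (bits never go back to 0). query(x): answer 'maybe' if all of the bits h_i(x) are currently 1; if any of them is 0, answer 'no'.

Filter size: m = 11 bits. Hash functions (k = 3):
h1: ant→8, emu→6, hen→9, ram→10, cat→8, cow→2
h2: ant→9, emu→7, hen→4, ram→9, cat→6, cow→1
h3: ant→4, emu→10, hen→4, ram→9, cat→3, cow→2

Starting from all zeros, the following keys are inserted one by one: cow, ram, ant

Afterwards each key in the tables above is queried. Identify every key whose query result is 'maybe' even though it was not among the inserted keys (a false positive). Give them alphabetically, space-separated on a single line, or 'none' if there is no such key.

Start: bits=00000000000
After insert 'cow': sets bits 1 2 -> bits=01100000000
After insert 'ram': sets bits 9 10 -> bits=01100000011
After insert 'ant': sets bits 4 8 9 -> bits=01101000111
Not inserted: cat emu hen — query each against bits=01101000111:
query cat: checks bit3=0, bit6=0, bit8=1 (has a 0) -> no => not a false positive
query emu: checks bit6=0, bit7=0, bit10=1 (has a 0) -> no => not a false positive
query hen: checks bit4=1, bit9=1 (all 1) -> maybe => FALSE POSITIVE
False positives (alphabetical): hen

Answer: hen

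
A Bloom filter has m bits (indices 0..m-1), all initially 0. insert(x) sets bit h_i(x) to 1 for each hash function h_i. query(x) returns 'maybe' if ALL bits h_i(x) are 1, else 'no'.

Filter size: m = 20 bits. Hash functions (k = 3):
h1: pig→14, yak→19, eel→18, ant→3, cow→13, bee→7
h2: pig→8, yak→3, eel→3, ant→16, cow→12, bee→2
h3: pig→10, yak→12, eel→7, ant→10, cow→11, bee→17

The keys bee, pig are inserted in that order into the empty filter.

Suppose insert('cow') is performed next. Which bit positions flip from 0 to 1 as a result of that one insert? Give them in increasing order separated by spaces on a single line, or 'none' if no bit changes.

Start: bits=00000000000000000000
After insert 'bee': sets bits 2 7 17 -> bits=00100001000000000100
After insert 'pig': sets bits 8 10 14 -> bits=00100001101000100100
insert 'cow' would touch bits 11 12 13; currently bit11=0, bit12=0, bit13=0
Bits that are 0 among those (would change 0->1): 11 12 13

Answer: 11 12 13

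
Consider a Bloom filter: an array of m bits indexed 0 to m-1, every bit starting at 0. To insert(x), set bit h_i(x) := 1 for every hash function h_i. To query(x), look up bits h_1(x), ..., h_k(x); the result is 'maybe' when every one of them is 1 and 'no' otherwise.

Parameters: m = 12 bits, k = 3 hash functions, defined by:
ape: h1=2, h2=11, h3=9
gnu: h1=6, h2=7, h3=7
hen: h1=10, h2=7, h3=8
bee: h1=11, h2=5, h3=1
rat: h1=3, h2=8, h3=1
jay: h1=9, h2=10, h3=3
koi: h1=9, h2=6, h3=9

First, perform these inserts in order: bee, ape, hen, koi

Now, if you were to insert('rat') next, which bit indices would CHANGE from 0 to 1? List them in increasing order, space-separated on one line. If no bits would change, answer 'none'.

Start: bits=000000000000
After insert 'bee': sets bits 1 5 11 -> bits=010001000001
After insert 'ape': sets bits 2 9 11 -> bits=011001000101
After insert 'hen': sets bits 7 8 10 -> bits=011001011111
After insert 'koi': sets bits 6 9 -> bits=011001111111
insert 'rat' would touch bits 1 3 8; currently bit1=1, bit3=0, bit8=1
Bits that are 0 among those (would change 0->1): 3

Answer: 3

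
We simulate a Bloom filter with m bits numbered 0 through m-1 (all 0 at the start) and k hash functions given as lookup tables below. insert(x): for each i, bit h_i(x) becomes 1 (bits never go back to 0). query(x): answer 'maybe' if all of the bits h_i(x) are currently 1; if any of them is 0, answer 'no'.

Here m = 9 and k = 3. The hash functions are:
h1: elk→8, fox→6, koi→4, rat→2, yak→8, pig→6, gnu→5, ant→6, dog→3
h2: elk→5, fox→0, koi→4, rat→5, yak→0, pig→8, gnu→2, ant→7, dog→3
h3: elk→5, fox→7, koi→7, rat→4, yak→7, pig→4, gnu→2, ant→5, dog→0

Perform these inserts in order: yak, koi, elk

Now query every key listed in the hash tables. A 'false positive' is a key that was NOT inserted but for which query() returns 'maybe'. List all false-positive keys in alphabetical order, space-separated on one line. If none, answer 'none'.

Answer: none

Derivation:
Start: bits=000000000
After insert 'yak': sets bits 0 7 8 -> bits=100000011
After insert 'koi': sets bits 4 7 -> bits=100010011
After insert 'elk': sets bits 5 8 -> bits=100011011
Not inserted: ant dog fox gnu pig rat — query each against bits=100011011:
query ant: checks bit5=1, bit6=0, bit7=1 (has a 0) -> no => not a false positive
query dog: checks bit0=1, bit3=0 (has a 0) -> no => not a false positive
query fox: checks bit0=1, bit6=0, bit7=1 (has a 0) -> no => not a false positive
query gnu: checks bit2=0, bit5=1 (has a 0) -> no => not a false positive
query pig: checks bit4=1, bit6=0, bit8=1 (has a 0) -> no => not a false positive
query rat: checks bit2=0, bit4=1, bit5=1 (has a 0) -> no => not a false positive
False positives (alphabetical): none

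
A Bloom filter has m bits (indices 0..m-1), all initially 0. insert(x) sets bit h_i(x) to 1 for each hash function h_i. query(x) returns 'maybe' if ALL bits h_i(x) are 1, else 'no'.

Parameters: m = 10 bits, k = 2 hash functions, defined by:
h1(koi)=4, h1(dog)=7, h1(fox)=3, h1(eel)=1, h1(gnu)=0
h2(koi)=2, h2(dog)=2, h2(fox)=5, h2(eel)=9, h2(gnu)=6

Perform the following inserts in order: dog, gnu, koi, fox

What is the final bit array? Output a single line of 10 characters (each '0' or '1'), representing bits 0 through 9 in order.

Start: bits=0000000000
After insert 'dog': sets bits 2 7 -> bits=0010000100
After insert 'gnu': sets bits 0 6 -> bits=1010001100
After insert 'koi': sets bits 2 4 -> bits=1010101100
After insert 'fox': sets bits 3 5 -> bits=1011111100

Answer: 1011111100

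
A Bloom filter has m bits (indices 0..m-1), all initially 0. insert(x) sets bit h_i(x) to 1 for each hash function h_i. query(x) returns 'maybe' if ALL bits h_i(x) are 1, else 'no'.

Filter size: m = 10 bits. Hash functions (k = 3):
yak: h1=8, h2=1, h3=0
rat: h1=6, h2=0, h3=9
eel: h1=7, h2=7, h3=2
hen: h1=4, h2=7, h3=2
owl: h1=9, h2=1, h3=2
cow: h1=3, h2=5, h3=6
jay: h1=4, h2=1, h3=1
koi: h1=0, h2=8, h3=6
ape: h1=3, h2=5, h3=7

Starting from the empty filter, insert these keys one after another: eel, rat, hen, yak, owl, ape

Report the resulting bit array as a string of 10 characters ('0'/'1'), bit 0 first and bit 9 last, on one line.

Start: bits=0000000000
After insert 'eel': sets bits 2 7 -> bits=0010000100
After insert 'rat': sets bits 0 6 9 -> bits=1010001101
After insert 'hen': sets bits 2 4 7 -> bits=1010101101
After insert 'yak': sets bits 0 1 8 -> bits=1110101111
After insert 'owl': sets bits 1 2 9 -> bits=1110101111
After insert 'ape': sets bits 3 5 7 -> bits=1111111111

Answer: 1111111111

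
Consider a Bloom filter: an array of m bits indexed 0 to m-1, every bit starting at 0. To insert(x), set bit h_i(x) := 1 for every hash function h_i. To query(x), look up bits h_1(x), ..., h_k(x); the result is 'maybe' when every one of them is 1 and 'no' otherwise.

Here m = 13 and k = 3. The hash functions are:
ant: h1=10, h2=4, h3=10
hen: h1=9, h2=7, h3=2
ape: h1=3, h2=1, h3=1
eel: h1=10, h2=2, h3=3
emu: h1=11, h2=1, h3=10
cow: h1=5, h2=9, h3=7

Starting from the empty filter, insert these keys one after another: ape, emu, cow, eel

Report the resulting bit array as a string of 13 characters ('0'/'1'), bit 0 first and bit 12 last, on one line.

Answer: 0111010101110

Derivation:
Start: bits=0000000000000
After insert 'ape': sets bits 1 3 -> bits=0101000000000
After insert 'emu': sets bits 1 10 11 -> bits=0101000000110
After insert 'cow': sets bits 5 7 9 -> bits=0101010101110
After insert 'eel': sets bits 2 3 10 -> bits=0111010101110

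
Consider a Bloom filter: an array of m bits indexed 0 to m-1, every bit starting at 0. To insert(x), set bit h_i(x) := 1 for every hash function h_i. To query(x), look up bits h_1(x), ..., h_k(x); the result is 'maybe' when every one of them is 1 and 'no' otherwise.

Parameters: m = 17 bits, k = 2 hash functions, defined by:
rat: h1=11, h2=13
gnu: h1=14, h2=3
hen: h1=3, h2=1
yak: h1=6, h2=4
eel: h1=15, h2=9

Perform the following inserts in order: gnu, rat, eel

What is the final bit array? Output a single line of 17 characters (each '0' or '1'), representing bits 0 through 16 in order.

Answer: 00010000010101110

Derivation:
Start: bits=00000000000000000
After insert 'gnu': sets bits 3 14 -> bits=00010000000000100
After insert 'rat': sets bits 11 13 -> bits=00010000000101100
After insert 'eel': sets bits 9 15 -> bits=00010000010101110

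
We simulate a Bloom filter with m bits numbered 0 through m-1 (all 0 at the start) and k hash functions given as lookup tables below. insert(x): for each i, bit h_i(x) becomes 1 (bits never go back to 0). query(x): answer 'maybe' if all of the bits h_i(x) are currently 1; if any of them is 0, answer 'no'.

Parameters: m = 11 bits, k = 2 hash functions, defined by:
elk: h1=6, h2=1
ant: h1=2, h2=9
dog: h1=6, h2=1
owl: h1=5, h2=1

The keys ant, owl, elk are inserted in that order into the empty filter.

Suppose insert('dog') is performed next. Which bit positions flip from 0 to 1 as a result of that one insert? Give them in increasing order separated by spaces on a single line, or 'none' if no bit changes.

Answer: none

Derivation:
Start: bits=00000000000
After insert 'ant': sets bits 2 9 -> bits=00100000010
After insert 'owl': sets bits 1 5 -> bits=01100100010
After insert 'elk': sets bits 1 6 -> bits=01100110010
insert 'dog' would touch bits 1 6; currently bit1=1, bit6=1
Bits that are 0 among those (would change 0->1): none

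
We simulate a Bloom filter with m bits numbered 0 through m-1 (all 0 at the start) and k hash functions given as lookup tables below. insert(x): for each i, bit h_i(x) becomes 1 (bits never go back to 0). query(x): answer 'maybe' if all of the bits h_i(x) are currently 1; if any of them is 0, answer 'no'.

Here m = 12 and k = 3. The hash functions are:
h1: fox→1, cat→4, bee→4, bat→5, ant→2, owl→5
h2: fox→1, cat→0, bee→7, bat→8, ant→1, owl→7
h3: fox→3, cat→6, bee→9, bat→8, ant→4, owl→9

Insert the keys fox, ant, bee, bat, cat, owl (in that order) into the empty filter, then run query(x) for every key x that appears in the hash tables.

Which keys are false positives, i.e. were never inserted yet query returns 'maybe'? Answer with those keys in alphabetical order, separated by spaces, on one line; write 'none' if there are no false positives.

Start: bits=000000000000
After insert 'fox': sets bits 1 3 -> bits=010100000000
After insert 'ant': sets bits 1 2 4 -> bits=011110000000
After insert 'bee': sets bits 4 7 9 -> bits=011110010100
After insert 'bat': sets bits 5 8 -> bits=011111011100
After insert 'cat': sets bits 0 4 6 -> bits=111111111100
After insert 'owl': sets bits 5 7 9 -> bits=111111111100
Not inserted: (none) — query each against bits=111111111100:
False positives (alphabetical): none

Answer: none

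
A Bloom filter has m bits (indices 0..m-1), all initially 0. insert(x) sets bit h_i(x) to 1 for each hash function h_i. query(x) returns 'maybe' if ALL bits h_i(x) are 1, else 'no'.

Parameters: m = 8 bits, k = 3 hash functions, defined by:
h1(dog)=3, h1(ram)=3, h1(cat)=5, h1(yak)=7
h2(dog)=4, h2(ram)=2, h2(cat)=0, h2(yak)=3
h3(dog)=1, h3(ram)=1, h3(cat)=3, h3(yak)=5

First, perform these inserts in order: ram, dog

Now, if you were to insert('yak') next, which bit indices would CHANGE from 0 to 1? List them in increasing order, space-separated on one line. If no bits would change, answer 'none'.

Start: bits=00000000
After insert 'ram': sets bits 1 2 3 -> bits=01110000
After insert 'dog': sets bits 1 3 4 -> bits=01111000
insert 'yak' would touch bits 3 5 7; currently bit3=1, bit5=0, bit7=0
Bits that are 0 among those (would change 0->1): 5 7

Answer: 5 7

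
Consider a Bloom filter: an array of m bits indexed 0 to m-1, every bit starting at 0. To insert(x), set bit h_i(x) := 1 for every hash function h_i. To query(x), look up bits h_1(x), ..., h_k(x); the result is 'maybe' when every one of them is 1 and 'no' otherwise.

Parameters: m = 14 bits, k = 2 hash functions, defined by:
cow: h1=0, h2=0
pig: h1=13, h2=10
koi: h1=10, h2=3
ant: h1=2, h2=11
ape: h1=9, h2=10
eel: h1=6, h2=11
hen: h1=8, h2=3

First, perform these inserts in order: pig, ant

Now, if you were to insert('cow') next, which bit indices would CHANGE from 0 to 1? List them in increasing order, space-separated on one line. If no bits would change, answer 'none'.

Answer: 0

Derivation:
Start: bits=00000000000000
After insert 'pig': sets bits 10 13 -> bits=00000000001001
After insert 'ant': sets bits 2 11 -> bits=00100000001101
insert 'cow' would touch bits 0; currently bit0=0
Bits that are 0 among those (would change 0->1): 0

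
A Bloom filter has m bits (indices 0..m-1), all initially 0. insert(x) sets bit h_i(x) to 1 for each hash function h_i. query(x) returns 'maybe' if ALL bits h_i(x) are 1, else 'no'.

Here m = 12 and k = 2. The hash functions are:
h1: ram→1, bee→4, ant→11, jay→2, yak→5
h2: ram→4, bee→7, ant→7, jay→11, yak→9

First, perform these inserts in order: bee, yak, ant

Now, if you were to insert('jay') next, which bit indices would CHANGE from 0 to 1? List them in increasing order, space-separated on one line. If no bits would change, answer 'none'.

Answer: 2

Derivation:
Start: bits=000000000000
After insert 'bee': sets bits 4 7 -> bits=000010010000
After insert 'yak': sets bits 5 9 -> bits=000011010100
After insert 'ant': sets bits 7 11 -> bits=000011010101
insert 'jay' would touch bits 2 11; currently bit2=0, bit11=1
Bits that are 0 among those (would change 0->1): 2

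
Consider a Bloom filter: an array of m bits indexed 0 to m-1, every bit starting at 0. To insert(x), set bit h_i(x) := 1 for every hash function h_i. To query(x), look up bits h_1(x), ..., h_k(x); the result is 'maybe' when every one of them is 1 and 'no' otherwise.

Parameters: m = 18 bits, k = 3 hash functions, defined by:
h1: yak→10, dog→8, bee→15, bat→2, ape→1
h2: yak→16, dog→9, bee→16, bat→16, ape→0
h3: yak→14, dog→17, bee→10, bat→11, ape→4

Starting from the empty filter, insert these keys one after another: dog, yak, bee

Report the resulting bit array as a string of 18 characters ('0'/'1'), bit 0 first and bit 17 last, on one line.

Start: bits=000000000000000000
After insert 'dog': sets bits 8 9 17 -> bits=000000001100000001
After insert 'yak': sets bits 10 14 16 -> bits=000000001110001011
After insert 'bee': sets bits 10 15 16 -> bits=000000001110001111

Answer: 000000001110001111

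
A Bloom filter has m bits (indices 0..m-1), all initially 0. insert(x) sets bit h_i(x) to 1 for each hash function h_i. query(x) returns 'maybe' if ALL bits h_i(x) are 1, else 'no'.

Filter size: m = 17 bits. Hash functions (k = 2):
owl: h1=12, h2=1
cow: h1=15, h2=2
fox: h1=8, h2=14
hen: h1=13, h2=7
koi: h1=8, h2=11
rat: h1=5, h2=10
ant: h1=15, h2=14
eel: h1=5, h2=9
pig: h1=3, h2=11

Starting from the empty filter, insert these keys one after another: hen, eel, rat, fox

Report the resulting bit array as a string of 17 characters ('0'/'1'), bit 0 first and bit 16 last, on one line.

Start: bits=00000000000000000
After insert 'hen': sets bits 7 13 -> bits=00000001000001000
After insert 'eel': sets bits 5 9 -> bits=00000101010001000
After insert 'rat': sets bits 5 10 -> bits=00000101011001000
After insert 'fox': sets bits 8 14 -> bits=00000101111001100

Answer: 00000101111001100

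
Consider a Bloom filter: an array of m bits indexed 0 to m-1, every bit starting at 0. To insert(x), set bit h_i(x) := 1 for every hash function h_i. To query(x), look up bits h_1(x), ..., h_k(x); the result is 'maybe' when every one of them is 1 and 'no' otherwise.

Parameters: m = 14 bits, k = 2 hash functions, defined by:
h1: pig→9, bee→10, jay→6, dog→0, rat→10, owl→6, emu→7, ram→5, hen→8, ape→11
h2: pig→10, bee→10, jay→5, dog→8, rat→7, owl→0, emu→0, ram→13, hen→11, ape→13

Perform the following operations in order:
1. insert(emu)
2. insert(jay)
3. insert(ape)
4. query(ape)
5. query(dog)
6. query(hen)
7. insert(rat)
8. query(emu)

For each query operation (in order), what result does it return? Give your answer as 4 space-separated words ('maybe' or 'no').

Start: bits=00000000000000
Op 1: insert emu -> sets bits 0 7 -> bits=10000001000000
Op 2: insert jay -> sets bits 5 6 -> bits=10000111000000
Op 3: insert ape -> sets bits 11 13 -> bits=10000111000101
Op 4: query ape -> checks bit11=1, bit13=1 (all 1) -> maybe
Op 5: query dog -> checks bit0=1, bit8=0 (has a 0) -> no
Op 6: query hen -> checks bit8=0, bit11=1 (has a 0) -> no
Op 7: insert rat -> sets bits 7 10 -> bits=10000111001101
Op 8: query emu -> checks bit0=1, bit7=1 (all 1) -> maybe
Query results in order: maybe no no maybe

Answer: maybe no no maybe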